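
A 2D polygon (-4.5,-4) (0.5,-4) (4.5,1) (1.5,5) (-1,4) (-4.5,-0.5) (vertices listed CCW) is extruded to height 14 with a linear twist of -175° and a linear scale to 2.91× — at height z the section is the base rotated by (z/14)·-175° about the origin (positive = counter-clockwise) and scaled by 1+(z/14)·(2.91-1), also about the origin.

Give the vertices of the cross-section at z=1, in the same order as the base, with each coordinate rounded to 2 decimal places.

Cross-section at z=1: (-5.98,-3.33) (-0.43,-4.56) (5.24,0.00) (2.89,5.18) (-0.13,4.68) (-5.12,0.55)

t = z/height = 1/14 = 0.0714286
s = 1 + (scale-1)·z/height = 1 + (2.91-1)·1/14 = 1.136429
θ = twist·z/height = -175°·1/14 = -12.5000° = -0.218166 rad
cos θ = 0.976296, sin θ = -0.216440 (intermediates below are computed at full precision and shown rounded to 5 d.p.)
v1: (-4.5,-4) → rotate → (-5.25909,-2.93121) → ×s → (-5.97658,-3.33111) → (-5.98,-3.33)
v2: (0.5,-4) → rotate → (-0.37761,-4.01340) → ×s → (-0.42913,-4.56095) → (-0.43,-4.56)
v3: (4.5,1) → rotate → (4.60977,0.00232) → ×s → (5.23868,0.00263) → (5.24,0.00)
v4: (1.5,5) → rotate → (2.54664,4.55682) → ×s → (2.89408,5.17850) → (2.89,5.18)
v5: (-1,4) → rotate → (-0.11054,4.12162) → ×s → (-0.12562,4.68393) → (-0.13,4.68)
v6: (-4.5,-0.5) → rotate → (-4.50155,0.48583) → ×s → (-5.11569,0.55211) → (-5.12,0.55)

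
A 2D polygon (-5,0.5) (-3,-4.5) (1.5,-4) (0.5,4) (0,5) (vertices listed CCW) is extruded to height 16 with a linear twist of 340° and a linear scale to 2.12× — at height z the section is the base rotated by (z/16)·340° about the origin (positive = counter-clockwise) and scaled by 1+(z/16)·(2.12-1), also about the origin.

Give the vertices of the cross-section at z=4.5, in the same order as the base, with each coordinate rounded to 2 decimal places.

t = z/height = 4.5/16 = 0.28125
s = 1 + (scale-1)·z/height = 1 + (2.12-1)·4.5/16 = 1.315000
θ = twist·z/height = 340°·4.5/16 = 95.6250° = 1.668971 rad
cos θ = -0.098017, sin θ = 0.995185 (intermediates below are computed at full precision and shown rounded to 5 d.p.)
v1: (-5,0.5) → rotate → (-0.00751,-5.02493) → ×s → (-0.00987,-6.60779) → (-0.01,-6.61)
v2: (-3,-4.5) → rotate → (4.77238,-2.54448) → ×s → (6.27568,-3.34599) → (6.28,-3.35)
v3: (1.5,-4) → rotate → (3.83371,1.88485) → ×s → (5.04133,2.47857) → (5.04,2.48)
v4: (0.5,4) → rotate → (-4.02975,0.10552) → ×s → (-5.29912,0.13876) → (-5.30,0.14)
v5: (0,5) → rotate → (-4.97592,-0.49009) → ×s → (-6.54334,-0.64446) → (-6.54,-0.64)

Cross-section at z=4.5: (-0.01,-6.61) (6.28,-3.35) (5.04,2.48) (-5.30,0.14) (-6.54,-0.64)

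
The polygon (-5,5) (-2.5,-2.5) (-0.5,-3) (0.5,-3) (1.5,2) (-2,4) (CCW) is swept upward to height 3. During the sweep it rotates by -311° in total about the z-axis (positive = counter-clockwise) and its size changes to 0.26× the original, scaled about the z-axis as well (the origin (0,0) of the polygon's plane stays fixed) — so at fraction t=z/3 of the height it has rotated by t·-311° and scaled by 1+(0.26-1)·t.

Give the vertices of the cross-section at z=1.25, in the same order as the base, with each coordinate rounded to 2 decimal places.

Cross-section at z=1.25: (4.87,0.46) (-0.23,2.43) (-1.38,1.59) (-1.82,1.06) (0.41,-1.68) (3.01,-0.70)

t = z/height = 1.25/3 = 0.416667
s = 1 + (scale-1)·z/height = 1 + (0.26-1)·1.25/3 = 0.691667
θ = twist·z/height = -311°·1.25/3 = -129.5833° = -2.261656 rad
cos θ = -0.637200, sin θ = -0.770699 (intermediates below are computed at full precision and shown rounded to 5 d.p.)
v1: (-5,5) → rotate → (7.03949,0.66749) → ×s → (4.86898,0.46168) → (4.87,0.46)
v2: (-2.5,-2.5) → rotate → (-0.33375,3.51975) → ×s → (-0.23084,2.43449) → (-0.23,2.43)
v3: (-0.5,-3) → rotate → (-1.99350,2.29695) → ×s → (-1.37883,1.58872) → (-1.38,1.59)
v4: (0.5,-3) → rotate → (-2.63070,1.52625) → ×s → (-1.81956,1.05566) → (-1.82,1.06)
v5: (1.5,2) → rotate → (0.58560,-2.43045) → ×s → (0.40504,-1.68106) → (0.41,-1.68)
v6: (-2,4) → rotate → (4.35719,-1.00740) → ×s → (3.01373,-0.69679) → (3.01,-0.70)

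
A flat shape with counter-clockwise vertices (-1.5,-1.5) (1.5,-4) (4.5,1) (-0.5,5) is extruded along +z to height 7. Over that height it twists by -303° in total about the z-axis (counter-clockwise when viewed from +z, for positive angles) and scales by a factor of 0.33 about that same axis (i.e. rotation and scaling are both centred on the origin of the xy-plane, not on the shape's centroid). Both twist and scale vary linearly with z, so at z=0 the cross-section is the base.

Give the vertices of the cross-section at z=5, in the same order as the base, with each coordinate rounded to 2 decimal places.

t = z/height = 5/7 = 0.714286
s = 1 + (scale-1)·z/height = 1 + (0.33-1)·5/7 = 0.521429
θ = twist·z/height = -303°·5/7 = -216.4286° = -3.777391 rad
cos θ = -0.804598, sin θ = 0.593820 (intermediates below are computed at full precision and shown rounded to 5 d.p.)
v1: (-1.5,-1.5) → rotate → (2.09763,0.31617) → ×s → (1.09376,0.16486) → (1.09,0.16)
v2: (1.5,-4) → rotate → (1.16838,4.10912) → ×s → (0.60923,2.14261) → (0.61,2.14)
v3: (4.5,1) → rotate → (-4.21451,1.86759) → ×s → (-2.19757,0.97382) → (-2.20,0.97)
v4: (-0.5,5) → rotate → (-2.56680,-4.31990) → ×s → (-1.33840,-2.25252) → (-1.34,-2.25)

Cross-section at z=5: (1.09,0.16) (0.61,2.14) (-2.20,0.97) (-1.34,-2.25)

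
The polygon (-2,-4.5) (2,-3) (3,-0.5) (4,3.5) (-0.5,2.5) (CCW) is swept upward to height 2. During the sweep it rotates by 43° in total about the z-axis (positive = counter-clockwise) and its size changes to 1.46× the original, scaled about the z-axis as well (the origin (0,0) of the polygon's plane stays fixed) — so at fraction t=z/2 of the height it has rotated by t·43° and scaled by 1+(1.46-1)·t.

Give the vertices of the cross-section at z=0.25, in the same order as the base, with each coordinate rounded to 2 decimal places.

t = z/height = 0.25/2 = 0.125
s = 1 + (scale-1)·z/height = 1 + (1.46-1)·0.25/2 = 1.057500
θ = twist·z/height = 43°·0.25/2 = 5.3750° = 0.093811 rad
cos θ = 0.995603, sin θ = 0.093674 (intermediates below are computed at full precision and shown rounded to 5 d.p.)
v1: (-2,-4.5) → rotate → (-1.56967,-4.66756) → ×s → (-1.65993,-4.93595) → (-1.66,-4.94)
v2: (2,-3) → rotate → (2.27223,-2.79946) → ×s → (2.40288,-2.96043) → (2.40,-2.96)
v3: (3,-0.5) → rotate → (3.03365,-0.21678) → ×s → (3.20808,-0.22924) → (3.21,-0.23)
v4: (4,3.5) → rotate → (3.65455,3.85931) → ×s → (3.86469,4.08122) → (3.86,4.08)
v5: (-0.5,2.5) → rotate → (-0.73199,2.44217) → ×s → (-0.77408,2.58260) → (-0.77,2.58)

Cross-section at z=0.25: (-1.66,-4.94) (2.40,-2.96) (3.21,-0.23) (3.86,4.08) (-0.77,2.58)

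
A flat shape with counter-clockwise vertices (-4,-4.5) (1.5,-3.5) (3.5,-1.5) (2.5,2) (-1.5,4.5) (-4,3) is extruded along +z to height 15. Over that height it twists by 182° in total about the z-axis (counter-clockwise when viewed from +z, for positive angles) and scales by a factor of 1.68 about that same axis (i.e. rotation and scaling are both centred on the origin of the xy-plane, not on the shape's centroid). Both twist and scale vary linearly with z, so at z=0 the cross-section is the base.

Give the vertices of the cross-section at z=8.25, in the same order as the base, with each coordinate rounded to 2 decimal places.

t = z/height = 8.25/15 = 0.55
s = 1 + (scale-1)·z/height = 1 + (1.68-1)·8.25/15 = 1.374000
θ = twist·z/height = 182°·8.25/15 = 100.1000° = 1.747075 rad
cos θ = -0.175367, sin θ = 0.984503 (intermediates below are computed at full precision and shown rounded to 5 d.p.)
v1: (-4,-4.5) → rotate → (5.13173,-3.14886) → ×s → (7.05100,-4.32654) → (7.05,-4.33)
v2: (1.5,-3.5) → rotate → (3.18271,2.09054) → ×s → (4.37304,2.87240) → (4.37,2.87)
v3: (3.5,-1.5) → rotate → (0.86297,3.70881) → ×s → (1.18572,5.09591) → (1.19,5.10)
v4: (2.5,2) → rotate → (-2.40742,2.11052) → ×s → (-3.30780,2.89986) → (-3.31,2.90)
v5: (-1.5,4.5) → rotate → (-4.16721,-2.26591) → ×s → (-5.72575,-3.11335) → (-5.73,-3.11)
v6: (-4,3) → rotate → (-2.25204,-4.46411) → ×s → (-3.09431,-6.13369) → (-3.09,-6.13)

Cross-section at z=8.25: (7.05,-4.33) (4.37,2.87) (1.19,5.10) (-3.31,2.90) (-5.73,-3.11) (-3.09,-6.13)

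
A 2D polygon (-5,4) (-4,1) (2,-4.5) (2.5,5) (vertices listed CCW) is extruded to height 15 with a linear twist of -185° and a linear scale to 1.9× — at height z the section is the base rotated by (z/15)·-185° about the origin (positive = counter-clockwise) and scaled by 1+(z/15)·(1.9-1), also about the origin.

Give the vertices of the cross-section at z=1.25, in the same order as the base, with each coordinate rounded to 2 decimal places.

Cross-section at z=1.25: (-4.04,5.57) (-3.86,2.18) (0.79,-5.23) (4.02,4.47)

t = z/height = 1.25/15 = 0.0833333
s = 1 + (scale-1)·z/height = 1 + (1.9-1)·1.25/15 = 1.075000
θ = twist·z/height = -185°·1.25/15 = -15.4167° = -0.269072 rad
cos θ = 0.964018, sin θ = -0.265837 (intermediates below are computed at full precision and shown rounded to 5 d.p.)
v1: (-5,4) → rotate → (-3.75674,5.18526) → ×s → (-4.03850,5.57415) → (-4.04,5.57)
v2: (-4,1) → rotate → (-3.59024,2.02736) → ×s → (-3.85950,2.17942) → (-3.86,2.18)
v3: (2,-4.5) → rotate → (0.73177,-4.86975) → ×s → (0.78665,-5.23499) → (0.79,-5.23)
v4: (2.5,5) → rotate → (3.73923,4.15550) → ×s → (4.01967,4.46716) → (4.02,4.47)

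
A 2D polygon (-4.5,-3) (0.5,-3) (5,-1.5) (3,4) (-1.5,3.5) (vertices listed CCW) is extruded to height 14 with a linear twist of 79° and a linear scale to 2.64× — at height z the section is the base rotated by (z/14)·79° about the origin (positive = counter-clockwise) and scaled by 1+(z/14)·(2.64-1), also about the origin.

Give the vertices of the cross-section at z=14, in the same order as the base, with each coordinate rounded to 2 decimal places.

Cross-section at z=14: (5.51,-13.17) (8.03,-0.22) (6.41,12.20) (-8.85,9.79) (-9.83,-2.12)

t = z/height = 14/14 = 1
s = 1 + (scale-1)·z/height = 1 + (2.64-1)·14/14 = 2.640000
θ = twist·z/height = 79°·14/14 = 79.0000° = 1.378810 rad
cos θ = 0.190809, sin θ = 0.981627 (intermediates below are computed at full precision and shown rounded to 5 d.p.)
v1: (-4.5,-3) → rotate → (2.08624,-4.98975) → ×s → (5.50768,-13.17294) → (5.51,-13.17)
v2: (0.5,-3) → rotate → (3.04029,-0.08161) → ×s → (8.02636,-0.21546) → (8.03,-0.22)
v3: (5,-1.5) → rotate → (2.42649,4.62192) → ×s → (6.40592,12.20188) → (6.41,12.20)
v4: (3,4) → rotate → (-3.35408,3.70812) → ×s → (-8.85478,9.78943) → (-8.85,9.79)
v5: (-1.5,3.5) → rotate → (-3.72191,-0.80461) → ×s → (-9.82584,-2.12417) → (-9.83,-2.12)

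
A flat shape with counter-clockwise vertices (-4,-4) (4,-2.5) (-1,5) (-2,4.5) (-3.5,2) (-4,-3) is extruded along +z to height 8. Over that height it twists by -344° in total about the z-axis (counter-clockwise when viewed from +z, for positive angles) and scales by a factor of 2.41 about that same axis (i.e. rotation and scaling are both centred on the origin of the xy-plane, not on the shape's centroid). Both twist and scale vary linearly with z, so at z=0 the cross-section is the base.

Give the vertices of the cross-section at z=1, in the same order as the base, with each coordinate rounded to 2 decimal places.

t = z/height = 1/8 = 0.125
s = 1 + (scale-1)·z/height = 1 + (2.41-1)·1/8 = 1.176250
θ = twist·z/height = -344°·1/8 = -43.0000° = -0.750492 rad
cos θ = 0.731354, sin θ = -0.681998 (intermediates below are computed at full precision and shown rounded to 5 d.p.)
v1: (-4,-4) → rotate → (-5.65341,-0.19742) → ×s → (-6.64982,-0.23222) → (-6.65,-0.23)
v2: (4,-2.5) → rotate → (1.22042,-4.55638) → ×s → (1.43552,-5.35944) → (1.44,-5.36)
v3: (-1,5) → rotate → (2.67864,4.33877) → ×s → (3.15075,5.10347) → (3.15,5.10)
v4: (-2,4.5) → rotate → (1.60629,4.65509) → ×s → (1.88939,5.47555) → (1.89,5.48)
v5: (-3.5,2) → rotate → (-1.19574,3.84970) → ×s → (-1.40649,4.52821) → (-1.41,4.53)
v6: (-4,-3) → rotate → (-4.97141,0.53393) → ×s → (-5.84762,0.62804) → (-5.85,0.63)

Cross-section at z=1: (-6.65,-0.23) (1.44,-5.36) (3.15,5.10) (1.89,5.48) (-1.41,4.53) (-5.85,0.63)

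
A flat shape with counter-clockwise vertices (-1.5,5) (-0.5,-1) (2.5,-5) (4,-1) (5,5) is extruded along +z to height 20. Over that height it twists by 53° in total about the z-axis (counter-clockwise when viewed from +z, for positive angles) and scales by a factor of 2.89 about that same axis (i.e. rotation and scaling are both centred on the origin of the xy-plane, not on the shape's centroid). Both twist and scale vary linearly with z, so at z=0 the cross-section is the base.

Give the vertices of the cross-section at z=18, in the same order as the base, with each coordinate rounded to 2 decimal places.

Cross-section at z=18: (-12.72,6.09) (1.09,-2.82) (14.53,-4.09) (9.27,6.17) (-0.90,19.08)

t = z/height = 18/20 = 0.9
s = 1 + (scale-1)·z/height = 1 + (2.89-1)·18/20 = 2.701000
θ = twist·z/height = 53°·18/20 = 47.7000° = 0.832522 rad
cos θ = 0.673013, sin θ = 0.739631 (intermediates below are computed at full precision and shown rounded to 5 d.p.)
v1: (-1.5,5) → rotate → (-4.70767,2.25562) → ×s → (-12.71543,6.09242) → (-12.72,6.09)
v2: (-0.5,-1) → rotate → (0.40312,-1.04283) → ×s → (1.08884,-2.81668) → (1.09,-2.82)
v3: (2.5,-5) → rotate → (5.38069,-1.51598) → ×s → (14.53323,-4.09468) → (14.53,-4.09)
v4: (4,-1) → rotate → (3.43168,2.28551) → ×s → (9.26897,6.17317) → (9.27,6.17)
v5: (5,5) → rotate → (-0.33309,7.06322) → ×s → (-0.89968,19.07775) → (-0.90,19.08)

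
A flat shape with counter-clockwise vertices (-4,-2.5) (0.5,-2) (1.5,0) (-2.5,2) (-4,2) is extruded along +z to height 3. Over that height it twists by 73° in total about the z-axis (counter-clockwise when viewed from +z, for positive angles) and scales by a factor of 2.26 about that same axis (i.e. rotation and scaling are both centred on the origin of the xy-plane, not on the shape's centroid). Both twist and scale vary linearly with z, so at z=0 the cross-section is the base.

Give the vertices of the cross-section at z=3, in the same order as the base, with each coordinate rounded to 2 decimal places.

t = z/height = 3/3 = 1
s = 1 + (scale-1)·z/height = 1 + (2.26-1)·3/3 = 2.260000
θ = twist·z/height = 73°·3/3 = 73.0000° = 1.274090 rad
cos θ = 0.292372, sin θ = 0.956305 (intermediates below are computed at full precision and shown rounded to 5 d.p.)
v1: (-4,-2.5) → rotate → (1.22128,-4.55615) → ×s → (2.76008,-10.29690) → (2.76,-10.30)
v2: (0.5,-2) → rotate → (2.05880,-0.10659) → ×s → (4.65288,-0.24090) → (4.65,-0.24)
v3: (1.5,0) → rotate → (0.43856,1.43446) → ×s → (0.99114,3.24187) → (0.99,3.24)
v4: (-2.5,2) → rotate → (-2.64354,-1.80602) → ×s → (-5.97440,-4.08160) → (-5.97,-4.08)
v5: (-4,2) → rotate → (-3.08210,-3.24048) → ×s → (-6.96554,-7.32347) → (-6.97,-7.32)

Cross-section at z=3: (2.76,-10.30) (4.65,-0.24) (0.99,3.24) (-5.97,-4.08) (-6.97,-7.32)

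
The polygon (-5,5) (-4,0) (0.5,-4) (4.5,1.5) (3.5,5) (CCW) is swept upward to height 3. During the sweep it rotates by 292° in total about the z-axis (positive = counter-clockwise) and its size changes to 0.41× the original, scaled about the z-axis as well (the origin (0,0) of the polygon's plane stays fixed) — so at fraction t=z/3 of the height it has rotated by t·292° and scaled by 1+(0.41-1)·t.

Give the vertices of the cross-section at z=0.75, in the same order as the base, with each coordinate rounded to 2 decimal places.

Cross-section at z=0.75: (-5.32,-2.83) (-1.00,-3.26) (3.39,-0.59) (-0.10,4.04) (-3.20,4.10)

t = z/height = 0.75/3 = 0.25
s = 1 + (scale-1)·z/height = 1 + (0.41-1)·0.75/3 = 0.852500
θ = twist·z/height = 292°·0.75/3 = 73.0000° = 1.274090 rad
cos θ = 0.292372, sin θ = 0.956305 (intermediates below are computed at full precision and shown rounded to 5 d.p.)
v1: (-5,5) → rotate → (-6.24338,-3.31967) → ×s → (-5.32248,-2.83001) → (-5.32,-2.83)
v2: (-4,0) → rotate → (-1.16949,-3.82522) → ×s → (-0.99699,-3.26100) → (-1.00,-3.26)
v3: (0.5,-4) → rotate → (3.97140,-0.69133) → ×s → (3.38562,-0.58936) → (3.39,-0.59)
v4: (4.5,1.5) → rotate → (-0.11878,4.74193) → ×s → (-0.10126,4.04249) → (-0.10,4.04)
v5: (3.5,5) → rotate → (-3.75822,4.80893) → ×s → (-3.20388,4.09961) → (-3.20,4.10)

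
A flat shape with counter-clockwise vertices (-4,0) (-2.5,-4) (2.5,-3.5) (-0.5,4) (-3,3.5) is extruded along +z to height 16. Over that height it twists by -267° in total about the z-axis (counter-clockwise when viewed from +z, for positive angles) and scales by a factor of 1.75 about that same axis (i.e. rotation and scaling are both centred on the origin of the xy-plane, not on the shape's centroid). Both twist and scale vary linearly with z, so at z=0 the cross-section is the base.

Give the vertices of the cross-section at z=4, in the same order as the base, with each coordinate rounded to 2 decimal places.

t = z/height = 4/16 = 0.25
s = 1 + (scale-1)·z/height = 1 + (1.75-1)·4/16 = 1.187500
θ = twist·z/height = -267°·4/16 = -66.7500° = -1.165007 rad
cos θ = 0.394744, sin θ = -0.918791 (intermediates below are computed at full precision and shown rounded to 5 d.p.)
v1: (-4,0) → rotate → (-1.57898,3.67516) → ×s → (-1.87503,4.36426) → (-1.88,4.36)
v2: (-2.5,-4) → rotate → (-4.66202,0.71800) → ×s → (-5.53615,0.85263) → (-5.54,0.85)
v3: (2.5,-3.5) → rotate → (-2.22891,-3.67858) → ×s → (-2.64683,-4.36832) → (-2.65,-4.37)
v4: (-0.5,4) → rotate → (3.47779,2.03837) → ×s → (4.12988,2.42057) → (4.13,2.42)
v5: (-3,3.5) → rotate → (2.03154,4.13798) → ×s → (2.41245,4.91385) → (2.41,4.91)

Cross-section at z=4: (-1.88,4.36) (-5.54,0.85) (-2.65,-4.37) (4.13,2.42) (2.41,4.91)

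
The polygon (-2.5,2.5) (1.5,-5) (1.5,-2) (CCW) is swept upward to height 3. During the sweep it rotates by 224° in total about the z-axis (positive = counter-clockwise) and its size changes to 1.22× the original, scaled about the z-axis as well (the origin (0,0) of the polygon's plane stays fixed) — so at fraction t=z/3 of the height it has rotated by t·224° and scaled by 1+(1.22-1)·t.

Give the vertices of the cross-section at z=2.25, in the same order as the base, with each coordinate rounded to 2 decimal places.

t = z/height = 2.25/3 = 0.75
s = 1 + (scale-1)·z/height = 1 + (1.22-1)·2.25/3 = 1.165000
θ = twist·z/height = 224°·2.25/3 = 168.0000° = 2.932153 rad
cos θ = -0.978148, sin θ = 0.207912 (intermediates below are computed at full precision and shown rounded to 5 d.p.)
v1: (-2.5,2.5) → rotate → (1.92559,-2.96515) → ×s → (2.24331,-3.45440) → (2.24,-3.45)
v2: (1.5,-5) → rotate → (-0.42766,5.20261) → ×s → (-0.49823,6.06104) → (-0.50,6.06)
v3: (1.5,-2) → rotate → (-1.05140,2.26816) → ×s → (-1.22488,2.64241) → (-1.22,2.64)

Cross-section at z=2.25: (2.24,-3.45) (-0.50,6.06) (-1.22,2.64)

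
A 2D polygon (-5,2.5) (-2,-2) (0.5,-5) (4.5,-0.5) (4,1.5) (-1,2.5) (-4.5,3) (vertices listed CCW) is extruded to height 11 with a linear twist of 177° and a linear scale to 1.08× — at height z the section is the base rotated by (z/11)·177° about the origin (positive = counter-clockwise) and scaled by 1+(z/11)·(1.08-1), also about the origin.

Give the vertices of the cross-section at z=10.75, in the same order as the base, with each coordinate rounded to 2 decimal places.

Cross-section at z=10.75: (5.02,-3.33) (2.40,1.88) (0.12,5.42) (-4.75,1.13) (-4.48,-1.08) (0.74,-2.81) (4.42,-3.80)

t = z/height = 10.75/11 = 0.977273
s = 1 + (scale-1)·z/height = 1 + (1.08-1)·10.75/11 = 1.078182
θ = twist·z/height = 177°·10.75/11 = 172.9773° = 3.019023 rad
cos θ = -0.992498, sin θ = 0.122263 (intermediates below are computed at full precision and shown rounded to 5 d.p.)
v1: (-5,2.5) → rotate → (4.65683,-3.09256) → ×s → (5.02091,-3.33434) → (5.02,-3.33)
v2: (-2,-2) → rotate → (2.22952,1.74047) → ×s → (2.40383,1.87654) → (2.40,1.88)
v3: (0.5,-5) → rotate → (0.11507,5.02362) → ×s → (0.12406,5.41638) → (0.12,5.42)
v4: (4.5,-0.5) → rotate → (-4.40511,1.04643) → ×s → (-4.74951,1.12824) → (-4.75,1.13)
v5: (4,1.5) → rotate → (-4.15339,-0.99969) → ×s → (-4.47810,-1.07785) → (-4.48,-1.08)
v6: (-1,2.5) → rotate → (0.68684,-2.60351) → ×s → (0.74054,-2.80705) → (0.74,-2.81)
v7: (-4.5,3) → rotate → (4.09945,-3.52768) → ×s → (4.41995,-3.80348) → (4.42,-3.80)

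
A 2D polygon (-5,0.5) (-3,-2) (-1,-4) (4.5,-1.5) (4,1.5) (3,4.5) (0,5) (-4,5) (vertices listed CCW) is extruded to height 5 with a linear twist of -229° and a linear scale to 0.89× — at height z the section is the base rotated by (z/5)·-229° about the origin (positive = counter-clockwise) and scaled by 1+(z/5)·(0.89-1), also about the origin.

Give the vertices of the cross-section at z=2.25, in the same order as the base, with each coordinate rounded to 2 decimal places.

t = z/height = 2.25/5 = 0.45
s = 1 + (scale-1)·z/height = 1 + (0.89-1)·2.25/5 = 0.950500
θ = twist·z/height = -229°·2.25/5 = -103.0500° = -1.798562 rad
cos θ = -0.225801, sin θ = -0.974173 (intermediates below are computed at full precision and shown rounded to 5 d.p.)
v1: (-5,0.5) → rotate → (1.61609,4.75797) → ×s → (1.53610,4.52245) → (1.54,4.52)
v2: (-3,-2) → rotate → (-1.27094,3.37412) → ×s → (-1.20803,3.20710) → (-1.21,3.21)
v3: (-1,-4) → rotate → (-3.67089,1.87738) → ×s → (-3.48918,1.78445) → (-3.49,1.78)
v4: (4.5,-1.5) → rotate → (-2.47737,-4.04508) → ×s → (-2.35474,-3.84485) → (-2.35,-3.84)
v5: (4,1.5) → rotate → (0.55806,-4.23540) → ×s → (0.53043,-4.02574) → (0.53,-4.03)
v6: (3,4.5) → rotate → (3.70638,-3.93863) → ×s → (3.52291,-3.74366) → (3.52,-3.74)
v7: (0,5) → rotate → (4.87087,-1.12901) → ×s → (4.62976,-1.07312) → (4.63,-1.07)
v8: (-4,5) → rotate → (5.77407,2.76769) → ×s → (5.48826,2.63069) → (5.49,2.63)

Cross-section at z=2.25: (1.54,4.52) (-1.21,3.21) (-3.49,1.78) (-2.35,-3.84) (0.53,-4.03) (3.52,-3.74) (4.63,-1.07) (5.49,2.63)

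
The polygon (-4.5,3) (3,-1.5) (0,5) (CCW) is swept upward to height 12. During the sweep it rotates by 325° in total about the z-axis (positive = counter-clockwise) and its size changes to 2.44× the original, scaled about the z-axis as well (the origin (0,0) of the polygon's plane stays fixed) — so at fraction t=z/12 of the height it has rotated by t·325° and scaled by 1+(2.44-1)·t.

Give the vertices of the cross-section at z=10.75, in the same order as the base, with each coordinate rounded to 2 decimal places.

t = z/height = 10.75/12 = 0.895833
s = 1 + (scale-1)·z/height = 1 + (2.44-1)·10.75/12 = 2.290000
θ = twist·z/height = 325°·10.75/12 = 291.1458° = 5.081453 rad
cos θ = 0.360743, sin θ = -0.932665 (intermediates below are computed at full precision and shown rounded to 5 d.p.)
v1: (-4.5,3) → rotate → (1.17465,5.27922) → ×s → (2.68995,12.08942) → (2.69,12.09)
v2: (3,-1.5) → rotate → (-0.31677,-3.33911) → ×s → (-0.72540,-7.64656) → (-0.73,-7.65)
v3: (0,5) → rotate → (4.66333,1.80372) → ×s → (10.67902,4.13051) → (10.68,4.13)

Cross-section at z=10.75: (2.69,12.09) (-0.73,-7.65) (10.68,4.13)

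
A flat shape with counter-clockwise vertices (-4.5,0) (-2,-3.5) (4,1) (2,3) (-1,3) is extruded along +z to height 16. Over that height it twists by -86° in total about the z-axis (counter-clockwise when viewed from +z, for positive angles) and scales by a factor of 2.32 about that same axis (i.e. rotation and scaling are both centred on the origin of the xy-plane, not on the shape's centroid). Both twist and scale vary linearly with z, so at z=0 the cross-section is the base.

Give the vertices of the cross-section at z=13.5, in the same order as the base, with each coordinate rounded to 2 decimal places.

t = z/height = 13.5/16 = 0.84375
s = 1 + (scale-1)·z/height = 1 + (2.32-1)·13.5/16 = 2.113750
θ = twist·z/height = -86°·13.5/16 = -72.5625° = -1.266455 rad
cos θ = 0.299665, sin θ = -0.954044 (intermediates below are computed at full precision and shown rounded to 5 d.p.)
v1: (-4.5,0) → rotate → (-1.34849,4.29320) → ×s → (-2.85038,9.07475) → (-2.85,9.07)
v2: (-2,-3.5) → rotate → (-3.93849,0.85926) → ×s → (-8.32497,1.81626) → (-8.32,1.82)
v3: (4,1) → rotate → (2.15271,-3.51651) → ×s → (4.55028,-7.43303) → (4.55,-7.43)
v4: (2,3) → rotate → (3.46146,-1.00909) → ×s → (7.31667,-2.13297) → (7.32,-2.13)
v5: (-1,3) → rotate → (2.56247,1.85304) → ×s → (5.41642,3.91686) → (5.42,3.92)

Cross-section at z=13.5: (-2.85,9.07) (-8.32,1.82) (4.55,-7.43) (7.32,-2.13) (5.42,3.92)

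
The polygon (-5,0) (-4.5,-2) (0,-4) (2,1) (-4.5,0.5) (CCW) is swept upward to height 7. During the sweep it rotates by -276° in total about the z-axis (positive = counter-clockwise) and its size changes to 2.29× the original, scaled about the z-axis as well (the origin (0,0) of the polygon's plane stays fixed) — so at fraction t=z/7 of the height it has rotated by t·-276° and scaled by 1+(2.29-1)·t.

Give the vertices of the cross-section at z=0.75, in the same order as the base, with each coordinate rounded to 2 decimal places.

t = z/height = 0.75/7 = 0.107143
s = 1 + (scale-1)·z/height = 1 + (2.29-1)·0.75/7 = 1.138214
θ = twist·z/height = -276°·0.75/7 = -29.5714° = -0.516119 rad
cos θ = 0.869741, sin θ = -0.493508 (intermediates below are computed at full precision and shown rounded to 5 d.p.)
v1: (-5,0) → rotate → (-4.34871,2.46754) → ×s → (-4.94976,2.80859) → (-4.95,2.81)
v2: (-4.5,-2) → rotate → (-4.90085,0.48130) → ×s → (-5.57822,0.54783) → (-5.58,0.55)
v3: (0,-4) → rotate → (-1.97403,-3.47896) → ×s → (-2.24687,-3.95981) → (-2.25,-3.96)
v4: (2,1) → rotate → (2.23299,-0.11728) → ×s → (2.54162,-0.13348) → (2.54,-0.13)
v5: (-4.5,0.5) → rotate → (-3.66708,2.65566) → ×s → (-4.17392,3.02271) → (-4.17,3.02)

Cross-section at z=0.75: (-4.95,2.81) (-5.58,0.55) (-2.25,-3.96) (2.54,-0.13) (-4.17,3.02)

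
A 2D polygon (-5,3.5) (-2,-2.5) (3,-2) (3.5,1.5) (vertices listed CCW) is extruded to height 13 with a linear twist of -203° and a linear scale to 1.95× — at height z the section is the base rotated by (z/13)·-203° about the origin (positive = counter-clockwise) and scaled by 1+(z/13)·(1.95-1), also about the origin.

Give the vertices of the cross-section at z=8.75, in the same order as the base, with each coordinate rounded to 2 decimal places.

Cross-section at z=8.75: (9.90,1.46) (-0.43,5.23) (-5.83,-0.99) (-2.48,-5.73)

t = z/height = 8.75/13 = 0.673077
s = 1 + (scale-1)·z/height = 1 + (1.95-1)·8.75/13 = 1.639423
θ = twist·z/height = -203°·8.75/13 = -136.6346° = -2.384724 rad
cos θ = -0.726990, sin θ = -0.686648 (intermediates below are computed at full precision and shown rounded to 5 d.p.)
v1: (-5,3.5) → rotate → (6.03822,0.88878) → ×s → (9.89919,1.45708) → (9.90,1.46)
v2: (-2,-2.5) → rotate → (-0.26264,3.19077) → ×s → (-0.43058,5.23102) → (-0.43,5.23)
v3: (3,-2) → rotate → (-3.55427,-0.60597) → ×s → (-5.82695,-0.99343) → (-5.83,-0.99)
v4: (3.5,1.5) → rotate → (-1.51449,-3.49375) → ×s → (-2.48289,-5.72774) → (-2.48,-5.73)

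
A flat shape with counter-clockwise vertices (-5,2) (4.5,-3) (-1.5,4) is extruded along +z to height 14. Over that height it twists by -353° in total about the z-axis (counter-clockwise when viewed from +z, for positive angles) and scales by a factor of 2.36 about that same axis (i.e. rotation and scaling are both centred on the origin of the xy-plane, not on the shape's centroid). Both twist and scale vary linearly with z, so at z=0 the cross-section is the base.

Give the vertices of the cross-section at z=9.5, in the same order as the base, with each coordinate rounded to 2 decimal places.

t = z/height = 9.5/14 = 0.678571
s = 1 + (scale-1)·z/height = 1 + (2.36-1)·9.5/14 = 1.922857
θ = twist·z/height = -353°·9.5/14 = -239.5357° = -4.180687 rad
cos θ = -0.507001, sin θ = 0.861945 (intermediates below are computed at full precision and shown rounded to 5 d.p.)
v1: (-5,2) → rotate → (0.81112,-5.32373) → ×s → (1.55966,-10.23677) → (1.56,-10.24)
v2: (4.5,-3) → rotate → (0.30433,5.39976) → ×s → (0.58518,10.38296) → (0.59,10.38)
v3: (-1.5,4) → rotate → (-2.68728,-3.32092) → ×s → (-5.16725,-6.38566) → (-5.17,-6.39)

Cross-section at z=9.5: (1.56,-10.24) (0.59,10.38) (-5.17,-6.39)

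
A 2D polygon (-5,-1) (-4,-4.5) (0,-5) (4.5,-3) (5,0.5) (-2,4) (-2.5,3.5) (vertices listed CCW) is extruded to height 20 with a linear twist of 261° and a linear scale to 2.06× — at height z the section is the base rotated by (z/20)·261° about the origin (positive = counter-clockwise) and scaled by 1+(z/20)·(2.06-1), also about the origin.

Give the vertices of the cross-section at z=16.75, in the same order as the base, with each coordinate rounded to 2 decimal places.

t = z/height = 16.75/20 = 0.8375
s = 1 + (scale-1)·z/height = 1 + (2.06-1)·16.75/20 = 1.887750
θ = twist·z/height = 261°·16.75/20 = 218.5875° = 3.815072 rad
cos θ = -0.781657, sin θ = -0.623709 (intermediates below are computed at full precision and shown rounded to 5 d.p.)
v1: (-5,-1) → rotate → (3.28457,3.90020) → ×s → (6.20045,7.36261) → (6.20,7.36)
v2: (-4,-4.5) → rotate → (0.31994,6.01229) → ×s → (0.60396,11.34970) → (0.60,11.35)
v3: (0,-5) → rotate → (-3.11855,3.90828) → ×s → (-5.88703,7.37786) → (-5.89,7.38)
v4: (4.5,-3) → rotate → (-5.38858,-0.46172) → ×s → (-10.17230,-0.87161) → (-10.17,-0.87)
v5: (5,0.5) → rotate → (-3.59643,-3.50937) → ×s → (-6.78916,-6.62482) → (-6.79,-6.62)
v6: (-2,4) → rotate → (4.05815,-1.87921) → ×s → (7.66077,-3.54748) → (7.66,-3.55)
v7: (-2.5,3.5) → rotate → (4.13712,-1.17653) → ×s → (7.80985,-2.22099) → (7.81,-2.22)

Cross-section at z=16.75: (6.20,7.36) (0.60,11.35) (-5.89,7.38) (-10.17,-0.87) (-6.79,-6.62) (7.66,-3.55) (7.81,-2.22)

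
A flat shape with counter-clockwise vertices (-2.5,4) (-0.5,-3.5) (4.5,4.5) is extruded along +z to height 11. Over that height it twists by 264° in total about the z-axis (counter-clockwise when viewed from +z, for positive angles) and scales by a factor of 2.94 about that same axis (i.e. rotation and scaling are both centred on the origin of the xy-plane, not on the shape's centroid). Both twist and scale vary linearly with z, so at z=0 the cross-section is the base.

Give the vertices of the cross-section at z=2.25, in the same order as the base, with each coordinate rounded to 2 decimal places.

Cross-section at z=2.25: (-6.57,0.46) (3.54,-3.44) (-1.39,8.78)

t = z/height = 2.25/11 = 0.204545
s = 1 + (scale-1)·z/height = 1 + (2.94-1)·2.25/11 = 1.396818
θ = twist·z/height = 264°·2.25/11 = 54.0000° = 0.942478 rad
cos θ = 0.587785, sin θ = 0.809017 (intermediates below are computed at full precision and shown rounded to 5 d.p.)
v1: (-2.5,4) → rotate → (-4.70553,0.32860) → ×s → (-6.57277,0.45899) → (-6.57,0.46)
v2: (-0.5,-3.5) → rotate → (2.53767,-2.46176) → ×s → (3.54466,-3.43863) → (3.54,-3.44)
v3: (4.5,4.5) → rotate → (-0.99554,6.28561) → ×s → (-1.39059,8.77985) → (-1.39,8.78)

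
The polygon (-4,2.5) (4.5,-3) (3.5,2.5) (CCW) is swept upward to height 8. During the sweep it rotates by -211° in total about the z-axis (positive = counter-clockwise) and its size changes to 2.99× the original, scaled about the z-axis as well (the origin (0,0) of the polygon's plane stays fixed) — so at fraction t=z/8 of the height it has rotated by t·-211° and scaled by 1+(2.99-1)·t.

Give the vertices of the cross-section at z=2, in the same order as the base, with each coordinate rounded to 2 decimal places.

Cross-section at z=2: (-0.65,7.03) (0.50,-8.08) (6.15,-1.91)

t = z/height = 2/8 = 0.25
s = 1 + (scale-1)·z/height = 1 + (2.99-1)·2/8 = 1.497500
θ = twist·z/height = -211°·2/8 = -52.7500° = -0.920661 rad
cos θ = 0.605294, sin θ = -0.796002 (intermediates below are computed at full precision and shown rounded to 5 d.p.)
v1: (-4,2.5) → rotate → (-0.43117,4.69724) → ×s → (-0.64568,7.03412) → (-0.65,7.03)
v2: (4.5,-3) → rotate → (0.33582,-5.39789) → ×s → (0.50289,-8.08334) → (0.50,-8.08)
v3: (3.5,2.5) → rotate → (4.10853,-1.27277) → ×s → (6.15253,-1.90598) → (6.15,-1.91)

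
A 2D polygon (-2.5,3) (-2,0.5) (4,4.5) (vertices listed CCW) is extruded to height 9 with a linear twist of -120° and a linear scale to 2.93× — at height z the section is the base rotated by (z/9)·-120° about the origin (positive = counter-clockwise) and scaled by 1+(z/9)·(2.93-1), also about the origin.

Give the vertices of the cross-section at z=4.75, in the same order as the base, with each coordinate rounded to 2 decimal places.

Cross-section at z=4.75: (3.15,7.23) (-0.91,4.06) (11.74,-3.14)

t = z/height = 4.75/9 = 0.527778
s = 1 + (scale-1)·z/height = 1 + (2.93-1)·4.75/9 = 2.018611
θ = twist·z/height = -120°·4.75/9 = -63.3333° = -1.105375 rad
cos θ = 0.448799, sin θ = -0.893633 (intermediates below are computed at full precision and shown rounded to 5 d.p.)
v1: (-2.5,3) → rotate → (1.55890,3.58048) → ×s → (3.14681,7.22759) → (3.15,7.23)
v2: (-2,0.5) → rotate → (-0.45078,2.01166) → ×s → (-0.90995,4.06077) → (-0.91,4.06)
v3: (4,4.5) → rotate → (5.81654,-1.55493) → ×s → (11.74134,-3.13881) → (11.74,-3.14)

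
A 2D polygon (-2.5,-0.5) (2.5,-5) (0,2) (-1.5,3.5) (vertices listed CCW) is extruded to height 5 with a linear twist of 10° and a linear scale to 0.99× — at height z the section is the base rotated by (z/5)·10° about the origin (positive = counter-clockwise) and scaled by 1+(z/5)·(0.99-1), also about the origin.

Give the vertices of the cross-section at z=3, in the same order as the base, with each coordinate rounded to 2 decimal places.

Cross-section at z=3: (-2.42,-0.75) (2.99,-4.68) (-0.21,1.98) (-1.85,3.30)

t = z/height = 3/5 = 0.6
s = 1 + (scale-1)·z/height = 1 + (0.99-1)·3/5 = 0.994000
θ = twist·z/height = 10°·3/5 = 6.0000° = 0.104720 rad
cos θ = 0.994522, sin θ = 0.104528 (intermediates below are computed at full precision and shown rounded to 5 d.p.)
v1: (-2.5,-0.5) → rotate → (-2.43404,-0.75858) → ×s → (-2.41944,-0.75403) → (-2.42,-0.75)
v2: (2.5,-5) → rotate → (3.00895,-4.71129) → ×s → (2.99089,-4.68302) → (2.99,-4.68)
v3: (0,2) → rotate → (-0.20906,1.98904) → ×s → (-0.20780,1.97711) → (-0.21,1.98)
v4: (-1.5,3.5) → rotate → (-1.85763,3.32403) → ×s → (-1.84649,3.30409) → (-1.85,3.30)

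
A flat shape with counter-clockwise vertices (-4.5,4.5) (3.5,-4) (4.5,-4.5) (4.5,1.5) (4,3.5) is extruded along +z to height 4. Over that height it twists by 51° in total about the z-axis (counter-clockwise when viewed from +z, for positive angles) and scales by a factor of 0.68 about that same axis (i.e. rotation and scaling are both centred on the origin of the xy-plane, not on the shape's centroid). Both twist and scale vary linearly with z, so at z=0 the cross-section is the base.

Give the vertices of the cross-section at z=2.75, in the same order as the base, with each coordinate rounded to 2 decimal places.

t = z/height = 2.75/4 = 0.6875
s = 1 + (scale-1)·z/height = 1 + (0.68-1)·2.75/4 = 0.780000
θ = twist·z/height = 51°·2.75/4 = 35.0625° = 0.611956 rad
cos θ = 0.818526, sin θ = 0.574470 (intermediates below are computed at full precision and shown rounded to 5 d.p.)
v1: (-4.5,4.5) → rotate → (-6.26848,1.09825) → ×s → (-4.88941,0.85664) → (-4.89,0.86)
v2: (3.5,-4) → rotate → (5.16272,-1.26346) → ×s → (4.02692,-0.98550) → (4.03,-0.99)
v3: (4.5,-4.5) → rotate → (6.26848,-1.09825) → ×s → (4.88941,-0.85664) → (4.89,-0.86)
v4: (4.5,1.5) → rotate → (2.82166,3.81290) → ×s → (2.20090,2.97406) → (2.20,2.97)
v5: (4,3.5) → rotate → (1.26346,5.16272) → ×s → (0.98550,4.02692) → (0.99,4.03)

Cross-section at z=2.75: (-4.89,0.86) (4.03,-0.99) (4.89,-0.86) (2.20,2.97) (0.99,4.03)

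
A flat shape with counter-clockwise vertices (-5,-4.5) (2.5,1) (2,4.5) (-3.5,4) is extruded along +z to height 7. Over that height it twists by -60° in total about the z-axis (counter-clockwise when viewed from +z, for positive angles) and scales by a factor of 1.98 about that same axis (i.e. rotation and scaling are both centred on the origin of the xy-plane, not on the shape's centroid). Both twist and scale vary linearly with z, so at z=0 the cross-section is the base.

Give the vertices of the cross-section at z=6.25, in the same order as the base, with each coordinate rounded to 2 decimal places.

t = z/height = 6.25/7 = 0.892857
s = 1 + (scale-1)·z/height = 1 + (1.98-1)·6.25/7 = 1.875000
θ = twist·z/height = -60°·6.25/7 = -53.5714° = -0.934998 rad
cos θ = 0.593820, sin θ = -0.804598 (intermediates below are computed at full precision and shown rounded to 5 d.p.)
v1: (-5,-4.5) → rotate → (-6.58979,1.35080) → ×s → (-12.35586,2.53275) → (-12.36,2.53)
v2: (2.5,1) → rotate → (2.28915,-1.41767) → ×s → (4.29215,-2.65814) → (4.29,-2.66)
v3: (2,4.5) → rotate → (4.80833,1.06300) → ×s → (9.01562,1.99312) → (9.02,1.99)
v4: (-3.5,4) → rotate → (1.14002,5.19137) → ×s → (2.13754,9.73382) → (2.14,9.73)

Cross-section at z=6.25: (-12.36,2.53) (4.29,-2.66) (9.02,1.99) (2.14,9.73)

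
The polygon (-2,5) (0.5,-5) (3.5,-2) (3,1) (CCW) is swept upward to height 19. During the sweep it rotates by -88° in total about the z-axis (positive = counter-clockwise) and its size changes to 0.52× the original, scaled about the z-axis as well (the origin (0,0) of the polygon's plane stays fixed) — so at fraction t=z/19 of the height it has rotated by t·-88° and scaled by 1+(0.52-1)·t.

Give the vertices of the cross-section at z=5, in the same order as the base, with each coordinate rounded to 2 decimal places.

Cross-section at z=5: (0.11,4.70) (-1.32,-4.19) (2.12,-2.81) (2.75,-0.23)

t = z/height = 5/19 = 0.263158
s = 1 + (scale-1)·z/height = 1 + (0.52-1)·5/19 = 0.873684
θ = twist·z/height = -88°·5/19 = -23.1579° = -0.404182 rad
cos θ = 0.919425, sin θ = -0.393266 (intermediates below are computed at full precision and shown rounded to 5 d.p.)
v1: (-2,5) → rotate → (0.12748,5.38366) → ×s → (0.11138,4.70361) → (0.11,4.70)
v2: (0.5,-5) → rotate → (-1.50662,-4.79376) → ×s → (-1.31631,-4.18823) → (-1.32,-4.19)
v3: (3.5,-2) → rotate → (2.43145,-3.21528) → ×s → (2.12432,-2.80914) → (2.12,-2.81)
v4: (3,1) → rotate → (3.15154,-0.26037) → ×s → (2.75345,-0.22749) → (2.75,-0.23)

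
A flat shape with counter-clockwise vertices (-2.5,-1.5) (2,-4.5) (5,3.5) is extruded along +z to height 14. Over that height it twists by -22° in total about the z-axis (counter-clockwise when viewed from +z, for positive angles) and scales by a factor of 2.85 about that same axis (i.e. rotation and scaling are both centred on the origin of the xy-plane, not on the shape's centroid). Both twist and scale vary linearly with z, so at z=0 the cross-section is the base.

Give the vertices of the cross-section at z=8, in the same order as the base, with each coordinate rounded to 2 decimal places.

Cross-section at z=8: (-5.69,-1.89) (2.00,-9.93) (11.61,4.79)

t = z/height = 8/14 = 0.571429
s = 1 + (scale-1)·z/height = 1 + (2.85-1)·8/14 = 2.057143
θ = twist·z/height = -22°·8/14 = -12.5714° = -0.219413 rad
cos θ = 0.976025, sin θ = -0.217657 (intermediates below are computed at full precision and shown rounded to 5 d.p.)
v1: (-2.5,-1.5) → rotate → (-2.76655,-0.91990) → ×s → (-5.69119,-1.89236) → (-5.69,-1.89)
v2: (2,-4.5) → rotate → (0.97260,-4.82743) → ×s → (2.00077,-9.93071) → (2.00,-9.93)
v3: (5,3.5) → rotate → (5.64193,2.32781) → ×s → (11.60625,4.78863) → (11.61,4.79)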